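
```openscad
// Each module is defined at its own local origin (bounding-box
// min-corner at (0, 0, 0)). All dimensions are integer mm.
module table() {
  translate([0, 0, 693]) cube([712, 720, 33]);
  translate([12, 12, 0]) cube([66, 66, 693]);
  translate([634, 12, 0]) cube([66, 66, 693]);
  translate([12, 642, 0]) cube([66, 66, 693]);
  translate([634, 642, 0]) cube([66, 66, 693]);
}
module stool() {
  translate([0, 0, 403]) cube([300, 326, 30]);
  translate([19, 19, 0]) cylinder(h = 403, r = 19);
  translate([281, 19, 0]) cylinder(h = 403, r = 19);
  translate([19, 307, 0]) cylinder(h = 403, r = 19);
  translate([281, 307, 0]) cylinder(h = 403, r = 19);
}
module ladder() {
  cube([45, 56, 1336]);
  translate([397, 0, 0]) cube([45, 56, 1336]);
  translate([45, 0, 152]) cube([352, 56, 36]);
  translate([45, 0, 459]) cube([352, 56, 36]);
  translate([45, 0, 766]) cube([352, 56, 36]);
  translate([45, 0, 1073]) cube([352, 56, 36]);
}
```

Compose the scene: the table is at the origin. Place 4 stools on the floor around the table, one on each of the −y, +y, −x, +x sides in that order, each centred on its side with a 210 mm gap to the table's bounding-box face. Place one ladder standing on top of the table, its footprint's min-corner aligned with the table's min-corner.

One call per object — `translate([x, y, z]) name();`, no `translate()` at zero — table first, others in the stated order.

table();
translate([206, -536, 0]) stool();
translate([206, 930, 0]) stool();
translate([-510, 197, 0]) stool();
translate([922, 197, 0]) stool();
translate([0, 0, 726]) ladder();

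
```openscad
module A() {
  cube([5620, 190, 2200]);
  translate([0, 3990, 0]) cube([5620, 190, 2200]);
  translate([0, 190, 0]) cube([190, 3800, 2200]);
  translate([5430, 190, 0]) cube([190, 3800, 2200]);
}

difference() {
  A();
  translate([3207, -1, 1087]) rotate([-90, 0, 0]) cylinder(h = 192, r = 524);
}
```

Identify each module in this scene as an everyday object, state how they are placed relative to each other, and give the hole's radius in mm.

A is a house frame. The house frame has a circular hole through its front wall. The hole's radius is 524 mm.

The subtracted cylinder has r = 524 mm.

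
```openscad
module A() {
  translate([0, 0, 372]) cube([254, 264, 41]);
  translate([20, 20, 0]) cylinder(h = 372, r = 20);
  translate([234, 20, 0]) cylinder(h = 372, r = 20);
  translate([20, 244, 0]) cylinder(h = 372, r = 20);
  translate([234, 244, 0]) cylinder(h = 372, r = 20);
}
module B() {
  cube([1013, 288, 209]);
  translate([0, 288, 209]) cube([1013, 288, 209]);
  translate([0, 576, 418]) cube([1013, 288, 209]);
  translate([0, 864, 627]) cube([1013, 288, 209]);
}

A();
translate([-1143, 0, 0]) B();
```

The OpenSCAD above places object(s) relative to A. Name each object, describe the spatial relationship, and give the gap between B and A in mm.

A is a stool. B is a staircase. The staircase is on the floor beside the stool on its −x side. The gap between the staircase and the stool is 130 mm.

The staircase's nearest face is 130 mm from the stool's −x face.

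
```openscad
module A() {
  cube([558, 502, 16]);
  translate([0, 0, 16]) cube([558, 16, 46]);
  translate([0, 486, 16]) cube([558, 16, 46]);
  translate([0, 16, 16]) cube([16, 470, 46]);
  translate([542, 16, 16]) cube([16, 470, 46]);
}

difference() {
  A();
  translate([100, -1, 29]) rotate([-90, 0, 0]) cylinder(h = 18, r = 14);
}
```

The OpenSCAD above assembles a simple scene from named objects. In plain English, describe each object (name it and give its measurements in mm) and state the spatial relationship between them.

A is an open storage box with external size 558×502×62 mm and wall thickness 16 mm (the base is also 16 mm thick). The base covers the whole footprint; the four walls stand on the base, with the y-facing walls full-width and the x-facing walls fitting between their inner faces.

The open box has a circular hole of radius 14 mm through its front wall, centred at (x = 100, z = 29).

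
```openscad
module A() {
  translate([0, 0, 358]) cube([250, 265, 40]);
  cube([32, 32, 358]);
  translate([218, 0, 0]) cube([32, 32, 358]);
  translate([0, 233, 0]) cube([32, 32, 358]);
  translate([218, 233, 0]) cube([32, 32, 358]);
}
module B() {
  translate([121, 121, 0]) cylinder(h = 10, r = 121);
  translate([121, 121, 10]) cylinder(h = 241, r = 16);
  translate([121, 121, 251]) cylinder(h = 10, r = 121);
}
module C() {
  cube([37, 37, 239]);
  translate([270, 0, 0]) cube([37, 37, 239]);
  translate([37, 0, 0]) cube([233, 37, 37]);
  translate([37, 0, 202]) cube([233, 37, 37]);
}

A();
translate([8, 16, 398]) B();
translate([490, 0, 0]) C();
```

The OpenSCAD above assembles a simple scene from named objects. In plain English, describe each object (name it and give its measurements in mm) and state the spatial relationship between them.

A is a four-legged stool. The seat is 250×265 mm, 40 mm thick, top at z = 398 mm. It stands on four square legs, each 32×32 mm in cross-section, from z = 0 to the seat underside, each flush with a corner of the seat.

B is a spool: two coaxial disc flanges of radius 121 mm and thickness 10 mm, joined by a core cylinder of radius 16 mm and height 241 mm. The lower flange rests on z = 0 and the three cylinders share a vertical axis.

C is a picture frame with a 233×165 mm rectangular opening (x by z) and a uniform 37 mm border on every side. Frame depth is 37 mm along y. It is built from two vertical stiles running the full outside height and two horizontal rails spanning the gap between the stiles.

The spool is on top of the stool. The picture frame is on the floor beside the stool on its +x side.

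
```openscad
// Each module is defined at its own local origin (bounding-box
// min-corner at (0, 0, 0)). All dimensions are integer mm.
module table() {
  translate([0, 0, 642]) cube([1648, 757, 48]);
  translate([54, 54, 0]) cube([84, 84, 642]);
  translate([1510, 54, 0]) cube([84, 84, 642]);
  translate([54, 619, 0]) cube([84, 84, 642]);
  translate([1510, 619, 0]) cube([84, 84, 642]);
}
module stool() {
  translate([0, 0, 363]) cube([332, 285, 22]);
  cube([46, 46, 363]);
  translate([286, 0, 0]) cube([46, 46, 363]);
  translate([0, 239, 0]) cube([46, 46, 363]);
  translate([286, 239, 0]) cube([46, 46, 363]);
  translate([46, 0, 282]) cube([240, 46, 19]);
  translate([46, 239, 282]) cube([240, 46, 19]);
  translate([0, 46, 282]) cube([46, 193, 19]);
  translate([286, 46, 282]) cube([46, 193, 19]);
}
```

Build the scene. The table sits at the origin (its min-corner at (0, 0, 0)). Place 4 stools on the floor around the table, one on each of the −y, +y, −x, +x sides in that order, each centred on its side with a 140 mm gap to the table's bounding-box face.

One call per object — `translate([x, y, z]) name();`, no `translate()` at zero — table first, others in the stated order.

table();
translate([658, -425, 0]) stool();
translate([658, 897, 0]) stool();
translate([-472, 236, 0]) stool();
translate([1788, 236, 0]) stool();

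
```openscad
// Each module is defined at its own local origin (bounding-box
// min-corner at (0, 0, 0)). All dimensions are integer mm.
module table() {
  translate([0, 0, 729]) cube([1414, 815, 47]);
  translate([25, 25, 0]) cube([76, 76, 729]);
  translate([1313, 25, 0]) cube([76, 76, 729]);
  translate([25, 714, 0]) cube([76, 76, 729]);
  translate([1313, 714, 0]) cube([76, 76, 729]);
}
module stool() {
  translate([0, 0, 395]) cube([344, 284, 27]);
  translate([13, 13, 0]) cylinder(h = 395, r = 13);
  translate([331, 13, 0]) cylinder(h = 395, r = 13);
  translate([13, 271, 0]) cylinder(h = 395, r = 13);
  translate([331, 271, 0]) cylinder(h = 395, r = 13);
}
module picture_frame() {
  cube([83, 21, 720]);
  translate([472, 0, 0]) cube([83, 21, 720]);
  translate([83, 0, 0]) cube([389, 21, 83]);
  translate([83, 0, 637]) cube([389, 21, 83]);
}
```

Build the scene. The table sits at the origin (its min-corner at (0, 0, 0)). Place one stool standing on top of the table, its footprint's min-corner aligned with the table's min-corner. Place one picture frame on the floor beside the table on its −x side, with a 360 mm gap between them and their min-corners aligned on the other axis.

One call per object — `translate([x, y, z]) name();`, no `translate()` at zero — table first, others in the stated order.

table();
translate([0, 0, 776]) stool();
translate([-915, 0, 0]) picture_frame();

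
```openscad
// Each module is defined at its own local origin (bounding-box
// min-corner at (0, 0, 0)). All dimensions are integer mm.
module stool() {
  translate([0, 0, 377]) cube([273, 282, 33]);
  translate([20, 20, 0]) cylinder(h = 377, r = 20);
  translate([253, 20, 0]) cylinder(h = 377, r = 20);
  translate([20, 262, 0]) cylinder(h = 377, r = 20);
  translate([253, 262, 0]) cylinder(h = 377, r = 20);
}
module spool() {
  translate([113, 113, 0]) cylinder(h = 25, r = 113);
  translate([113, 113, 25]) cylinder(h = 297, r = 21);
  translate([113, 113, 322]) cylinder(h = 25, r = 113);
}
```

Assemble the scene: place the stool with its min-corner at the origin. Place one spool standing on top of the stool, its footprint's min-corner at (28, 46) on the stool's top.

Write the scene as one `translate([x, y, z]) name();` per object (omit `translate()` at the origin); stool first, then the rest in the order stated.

stool();
translate([28, 46, 410]) spool();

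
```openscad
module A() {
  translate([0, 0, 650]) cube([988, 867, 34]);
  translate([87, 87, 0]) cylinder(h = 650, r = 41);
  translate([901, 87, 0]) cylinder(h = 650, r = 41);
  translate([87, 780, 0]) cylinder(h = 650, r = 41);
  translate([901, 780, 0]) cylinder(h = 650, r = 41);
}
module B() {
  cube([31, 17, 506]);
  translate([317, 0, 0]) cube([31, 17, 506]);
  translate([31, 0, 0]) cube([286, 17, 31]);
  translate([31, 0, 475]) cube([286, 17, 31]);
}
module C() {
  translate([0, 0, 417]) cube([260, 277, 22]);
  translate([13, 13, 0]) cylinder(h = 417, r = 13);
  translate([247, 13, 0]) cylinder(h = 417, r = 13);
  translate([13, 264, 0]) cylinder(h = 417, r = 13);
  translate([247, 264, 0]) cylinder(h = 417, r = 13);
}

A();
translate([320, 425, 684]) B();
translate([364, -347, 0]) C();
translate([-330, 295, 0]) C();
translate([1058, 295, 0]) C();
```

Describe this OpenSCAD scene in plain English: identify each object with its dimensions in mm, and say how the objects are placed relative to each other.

A is a table: top 988 mm (x) × 867 mm (y), 34 mm thick, upper face at z = 684 mm, on four round legs of 82 mm diameter, each leg's bounding box inset 46 mm from the nearest pair of top edges, running from z = 0 to the bottom of the top.

B is a rectangular picture frame lying in the x–z plane (depth along y). The opening is 286 mm wide (x) by 444 mm tall (z), surrounded by a border 31 mm wide on all four sides. The frame is 17 mm deep and is made of two full-height vertical stiles with two horizontal rails fitted between them.

C is a four-legged stool. The seat is 260×277 mm, 22 mm thick, top at z = 439 mm. It stands on four round legs, each 26 mm in diameter, from z = 0 to the seat underside, each leg's axis is inset half a diameter from the nearest pair of seat edges (so the leg's bounding box is flush with the corner).

The picture frame is on top of the table, centred. Three stools sit around the table at the −y, −x, +x sides.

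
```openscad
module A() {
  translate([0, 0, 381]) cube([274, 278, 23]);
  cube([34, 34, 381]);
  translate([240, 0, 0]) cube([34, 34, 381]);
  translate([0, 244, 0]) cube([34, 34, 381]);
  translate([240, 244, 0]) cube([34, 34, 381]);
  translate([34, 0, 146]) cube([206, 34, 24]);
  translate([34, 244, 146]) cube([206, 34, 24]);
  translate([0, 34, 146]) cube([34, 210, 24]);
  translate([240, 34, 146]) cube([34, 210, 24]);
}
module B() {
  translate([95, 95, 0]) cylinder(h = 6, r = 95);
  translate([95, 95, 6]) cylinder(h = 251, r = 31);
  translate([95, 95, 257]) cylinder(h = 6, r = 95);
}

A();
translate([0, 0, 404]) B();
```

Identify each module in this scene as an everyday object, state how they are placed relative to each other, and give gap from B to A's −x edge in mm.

A is a stool. B is a spool. The spool is on top of the stool. The gap from the spool to the stool's −x edge is 0 mm.

The spool's min-x is at 0; the stool's min-x is 0; gap = 0 mm.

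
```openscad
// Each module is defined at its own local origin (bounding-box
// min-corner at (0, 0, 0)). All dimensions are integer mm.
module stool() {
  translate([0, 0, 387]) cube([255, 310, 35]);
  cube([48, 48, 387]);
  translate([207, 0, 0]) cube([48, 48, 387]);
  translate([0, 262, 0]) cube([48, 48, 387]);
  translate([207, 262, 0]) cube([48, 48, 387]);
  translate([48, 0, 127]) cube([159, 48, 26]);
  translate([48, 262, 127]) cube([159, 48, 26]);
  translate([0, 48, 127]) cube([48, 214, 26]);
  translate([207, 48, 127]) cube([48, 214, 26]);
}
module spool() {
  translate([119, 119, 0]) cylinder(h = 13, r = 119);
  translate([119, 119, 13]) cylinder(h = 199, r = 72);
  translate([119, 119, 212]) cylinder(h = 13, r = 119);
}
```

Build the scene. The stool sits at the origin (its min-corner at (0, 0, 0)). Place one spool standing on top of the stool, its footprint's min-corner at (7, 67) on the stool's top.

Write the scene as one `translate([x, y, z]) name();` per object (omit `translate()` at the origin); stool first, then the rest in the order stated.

stool();
translate([7, 67, 422]) spool();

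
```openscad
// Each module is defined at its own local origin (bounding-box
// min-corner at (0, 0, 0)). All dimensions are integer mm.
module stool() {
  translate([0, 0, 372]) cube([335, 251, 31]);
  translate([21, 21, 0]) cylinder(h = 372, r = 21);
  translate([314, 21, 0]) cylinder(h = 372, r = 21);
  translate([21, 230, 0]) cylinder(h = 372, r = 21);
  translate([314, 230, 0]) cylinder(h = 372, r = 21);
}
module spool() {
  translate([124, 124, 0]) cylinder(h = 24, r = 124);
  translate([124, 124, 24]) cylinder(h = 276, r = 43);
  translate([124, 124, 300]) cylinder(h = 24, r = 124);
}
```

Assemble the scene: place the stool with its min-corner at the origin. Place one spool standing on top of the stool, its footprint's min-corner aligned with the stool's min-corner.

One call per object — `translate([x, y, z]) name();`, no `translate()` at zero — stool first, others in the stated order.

stool();
translate([0, 0, 403]) spool();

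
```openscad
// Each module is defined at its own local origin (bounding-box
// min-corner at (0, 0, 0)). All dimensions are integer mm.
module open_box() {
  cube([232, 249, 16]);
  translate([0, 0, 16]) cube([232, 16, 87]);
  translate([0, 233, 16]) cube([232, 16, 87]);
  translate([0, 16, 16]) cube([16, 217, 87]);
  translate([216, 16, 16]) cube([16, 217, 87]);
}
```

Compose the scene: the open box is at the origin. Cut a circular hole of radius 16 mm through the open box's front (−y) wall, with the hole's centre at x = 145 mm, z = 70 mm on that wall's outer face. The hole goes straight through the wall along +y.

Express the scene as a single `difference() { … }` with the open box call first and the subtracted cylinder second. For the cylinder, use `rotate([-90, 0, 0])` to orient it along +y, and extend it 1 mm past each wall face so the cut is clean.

difference() {
  open_box();
  translate([145, -1, 70]) rotate([-90, 0, 0]) cylinder(h = 18, r = 16);
}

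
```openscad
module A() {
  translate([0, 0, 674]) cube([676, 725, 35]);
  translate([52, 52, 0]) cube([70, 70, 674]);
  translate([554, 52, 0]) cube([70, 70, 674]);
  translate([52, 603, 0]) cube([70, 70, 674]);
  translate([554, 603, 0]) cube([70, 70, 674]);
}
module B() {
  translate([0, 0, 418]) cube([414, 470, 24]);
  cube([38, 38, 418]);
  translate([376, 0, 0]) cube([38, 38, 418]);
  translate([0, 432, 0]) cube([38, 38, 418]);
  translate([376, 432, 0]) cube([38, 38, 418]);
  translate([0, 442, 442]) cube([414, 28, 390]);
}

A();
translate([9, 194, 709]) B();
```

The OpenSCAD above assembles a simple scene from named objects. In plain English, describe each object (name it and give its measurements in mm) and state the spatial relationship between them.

A is a table: top 676 mm (x) × 725 mm (y), 35 mm thick, upper face at z = 709 mm, on four 70×70 mm square legs, each inset 52 mm from the nearest pair of top edges, running from z = 0 to the bottom of the top.

B is a chair: 414×470 mm seat, 24 mm thick, top at z = 442 mm, on four 38 mm square corner legs flush with the seat edges. A 28 mm thick backrest slab spans the full seat width, extending 390 mm above the seat top, its back face flush with the seat's +y edge.

The chair is on top of the table.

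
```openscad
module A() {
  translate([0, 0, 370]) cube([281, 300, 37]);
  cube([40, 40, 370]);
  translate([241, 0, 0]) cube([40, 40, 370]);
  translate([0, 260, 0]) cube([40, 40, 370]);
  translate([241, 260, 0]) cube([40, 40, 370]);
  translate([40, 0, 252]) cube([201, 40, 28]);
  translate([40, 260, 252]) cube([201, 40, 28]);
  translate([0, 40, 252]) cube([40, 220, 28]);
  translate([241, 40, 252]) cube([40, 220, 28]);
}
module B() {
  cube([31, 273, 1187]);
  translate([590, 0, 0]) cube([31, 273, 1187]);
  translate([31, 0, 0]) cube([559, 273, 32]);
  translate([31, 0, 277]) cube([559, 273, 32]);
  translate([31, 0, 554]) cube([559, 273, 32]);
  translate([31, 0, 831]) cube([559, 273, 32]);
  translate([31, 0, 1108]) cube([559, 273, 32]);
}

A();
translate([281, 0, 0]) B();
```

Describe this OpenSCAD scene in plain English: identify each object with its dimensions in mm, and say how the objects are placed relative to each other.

A is a simple wooden stool: a rectangular seat 281 mm (x) by 300 mm (y), 37 mm thick, top face at z = 407 mm, on four square legs, each 40×40 mm in cross-section. The legs rest on z = 0, each flush with a corner of the seat. Four stretchers, 40 mm wide and 28 mm tall, connect adjacent legs with their undersides at z = 252 mm, each running between the inner faces of the legs it joins and aligned with the legs' outer faces on the other axis.

B is a bookshelf 621 mm wide overall, 273 mm deep and 1187 mm tall. The two sides are 31 mm thick vertical panels. 5 horizontal shelves of 32 mm thickness span between the inner faces of the sides; the lowest shelf sits on the floor and shelves are stacked with a clear vertical gap of 245 mm between each pair.

The bookshelf is against the stool's +x side, with their −y faces flush.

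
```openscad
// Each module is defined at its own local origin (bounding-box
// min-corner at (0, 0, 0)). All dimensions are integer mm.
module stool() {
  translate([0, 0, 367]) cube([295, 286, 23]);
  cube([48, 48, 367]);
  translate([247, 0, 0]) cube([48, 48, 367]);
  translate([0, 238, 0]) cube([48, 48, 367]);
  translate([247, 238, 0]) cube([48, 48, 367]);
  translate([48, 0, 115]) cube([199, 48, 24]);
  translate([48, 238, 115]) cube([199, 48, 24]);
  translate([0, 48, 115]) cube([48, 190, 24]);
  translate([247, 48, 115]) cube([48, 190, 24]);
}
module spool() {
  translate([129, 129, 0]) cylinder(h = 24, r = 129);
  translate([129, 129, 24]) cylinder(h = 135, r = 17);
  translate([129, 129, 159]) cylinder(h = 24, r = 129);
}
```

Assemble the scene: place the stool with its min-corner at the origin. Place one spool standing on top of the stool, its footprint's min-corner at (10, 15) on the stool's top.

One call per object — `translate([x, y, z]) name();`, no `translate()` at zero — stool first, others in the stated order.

stool();
translate([10, 15, 390]) spool();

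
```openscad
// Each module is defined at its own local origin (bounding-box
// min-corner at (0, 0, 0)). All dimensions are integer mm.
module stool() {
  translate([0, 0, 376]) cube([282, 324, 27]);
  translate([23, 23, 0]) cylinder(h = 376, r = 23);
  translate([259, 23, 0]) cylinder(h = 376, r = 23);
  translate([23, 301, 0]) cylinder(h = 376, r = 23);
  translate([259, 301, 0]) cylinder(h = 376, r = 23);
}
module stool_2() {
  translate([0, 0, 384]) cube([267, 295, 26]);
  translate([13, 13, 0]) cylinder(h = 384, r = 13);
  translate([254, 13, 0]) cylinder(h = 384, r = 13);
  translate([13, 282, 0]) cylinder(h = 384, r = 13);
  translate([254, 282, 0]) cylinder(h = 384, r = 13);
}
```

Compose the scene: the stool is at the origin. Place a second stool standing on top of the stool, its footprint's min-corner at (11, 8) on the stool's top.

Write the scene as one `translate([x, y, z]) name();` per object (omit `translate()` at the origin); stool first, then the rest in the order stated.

stool();
translate([11, 8, 403]) stool_2();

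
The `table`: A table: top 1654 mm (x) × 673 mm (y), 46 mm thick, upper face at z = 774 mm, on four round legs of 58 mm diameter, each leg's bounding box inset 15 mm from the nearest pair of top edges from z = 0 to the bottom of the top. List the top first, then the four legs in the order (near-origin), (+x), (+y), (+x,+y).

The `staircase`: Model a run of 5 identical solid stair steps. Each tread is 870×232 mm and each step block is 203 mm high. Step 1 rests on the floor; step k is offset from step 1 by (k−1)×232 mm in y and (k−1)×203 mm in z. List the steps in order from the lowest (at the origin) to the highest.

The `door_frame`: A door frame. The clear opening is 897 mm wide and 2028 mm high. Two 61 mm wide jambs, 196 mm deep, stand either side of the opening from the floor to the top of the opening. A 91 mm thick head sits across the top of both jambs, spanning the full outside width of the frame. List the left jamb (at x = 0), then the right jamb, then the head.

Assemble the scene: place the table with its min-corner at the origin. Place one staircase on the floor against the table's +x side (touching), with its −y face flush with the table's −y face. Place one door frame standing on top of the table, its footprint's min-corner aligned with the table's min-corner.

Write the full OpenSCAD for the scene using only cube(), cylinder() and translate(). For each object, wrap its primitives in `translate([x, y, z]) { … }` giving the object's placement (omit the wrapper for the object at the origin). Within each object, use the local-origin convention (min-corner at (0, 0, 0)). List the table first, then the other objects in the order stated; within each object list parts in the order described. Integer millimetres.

translate([0, 0, 728]) cube([1654, 673, 46]);
translate([44, 44, 0]) cylinder(h = 728, r = 29);
translate([1610, 44, 0]) cylinder(h = 728, r = 29);
translate([44, 629, 0]) cylinder(h = 728, r = 29);
translate([1610, 629, 0]) cylinder(h = 728, r = 29);
translate([1654, 0, 0]) {
  cube([870, 232, 203]);
  translate([0, 232, 203]) cube([870, 232, 203]);
  translate([0, 464, 406]) cube([870, 232, 203]);
  translate([0, 696, 609]) cube([870, 232, 203]);
  translate([0, 928, 812]) cube([870, 232, 203]);
}
translate([0, 0, 774]) {
  cube([61, 196, 2028]);
  translate([958, 0, 0]) cube([61, 196, 2028]);
  translate([0, 0, 2028]) cube([1019, 196, 91]);
}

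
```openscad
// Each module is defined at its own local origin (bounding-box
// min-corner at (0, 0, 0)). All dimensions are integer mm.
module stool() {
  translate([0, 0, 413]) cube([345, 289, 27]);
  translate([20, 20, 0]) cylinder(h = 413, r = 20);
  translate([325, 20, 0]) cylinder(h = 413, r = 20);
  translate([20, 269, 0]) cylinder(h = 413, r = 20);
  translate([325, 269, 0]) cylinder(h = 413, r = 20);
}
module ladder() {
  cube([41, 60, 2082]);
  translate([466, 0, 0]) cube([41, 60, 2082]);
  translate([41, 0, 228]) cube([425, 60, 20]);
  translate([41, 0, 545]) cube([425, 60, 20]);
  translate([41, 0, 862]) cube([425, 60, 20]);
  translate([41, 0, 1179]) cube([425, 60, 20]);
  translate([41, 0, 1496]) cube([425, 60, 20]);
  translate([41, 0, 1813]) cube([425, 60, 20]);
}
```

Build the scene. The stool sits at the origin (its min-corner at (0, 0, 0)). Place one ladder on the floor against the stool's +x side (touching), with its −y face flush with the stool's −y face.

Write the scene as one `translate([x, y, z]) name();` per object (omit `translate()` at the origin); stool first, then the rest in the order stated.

stool();
translate([345, 0, 0]) ladder();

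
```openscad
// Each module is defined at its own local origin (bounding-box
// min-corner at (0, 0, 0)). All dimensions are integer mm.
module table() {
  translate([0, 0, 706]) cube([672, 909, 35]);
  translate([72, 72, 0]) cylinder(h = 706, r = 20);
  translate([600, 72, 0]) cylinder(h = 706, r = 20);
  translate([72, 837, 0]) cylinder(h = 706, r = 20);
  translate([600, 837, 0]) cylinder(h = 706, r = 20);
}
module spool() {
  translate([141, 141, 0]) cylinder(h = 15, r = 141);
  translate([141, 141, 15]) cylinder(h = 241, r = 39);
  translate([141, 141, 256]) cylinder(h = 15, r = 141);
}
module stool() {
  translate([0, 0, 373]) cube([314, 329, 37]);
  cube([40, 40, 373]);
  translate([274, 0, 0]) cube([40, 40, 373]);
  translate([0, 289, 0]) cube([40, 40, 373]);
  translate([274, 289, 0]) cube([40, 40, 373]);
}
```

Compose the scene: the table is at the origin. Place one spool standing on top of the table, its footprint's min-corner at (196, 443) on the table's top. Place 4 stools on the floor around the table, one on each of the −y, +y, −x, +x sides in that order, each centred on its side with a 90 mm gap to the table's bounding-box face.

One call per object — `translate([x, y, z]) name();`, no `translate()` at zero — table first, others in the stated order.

table();
translate([196, 443, 741]) spool();
translate([179, -419, 0]) stool();
translate([179, 999, 0]) stool();
translate([-404, 290, 0]) stool();
translate([762, 290, 0]) stool();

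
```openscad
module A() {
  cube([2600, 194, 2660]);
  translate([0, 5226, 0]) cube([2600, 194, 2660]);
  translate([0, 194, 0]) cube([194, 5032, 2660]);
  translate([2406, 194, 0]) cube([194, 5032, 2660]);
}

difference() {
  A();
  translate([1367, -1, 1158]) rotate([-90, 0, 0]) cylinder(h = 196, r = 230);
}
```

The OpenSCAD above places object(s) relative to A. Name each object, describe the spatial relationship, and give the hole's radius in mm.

The subtracted cylinder has r = 230 mm.

A is a house frame. The house frame has a circular hole through its front wall. The hole's radius is 230 mm.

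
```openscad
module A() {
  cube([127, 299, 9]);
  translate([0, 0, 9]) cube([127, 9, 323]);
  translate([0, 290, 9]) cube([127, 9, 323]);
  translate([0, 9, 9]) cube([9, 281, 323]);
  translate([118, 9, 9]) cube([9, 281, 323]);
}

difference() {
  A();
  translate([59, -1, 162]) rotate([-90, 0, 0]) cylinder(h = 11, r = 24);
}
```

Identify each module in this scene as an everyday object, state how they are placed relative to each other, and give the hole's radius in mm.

A is an open box. The open box has a circular hole through its front wall. The hole's radius is 24 mm.

The subtracted cylinder has r = 24 mm.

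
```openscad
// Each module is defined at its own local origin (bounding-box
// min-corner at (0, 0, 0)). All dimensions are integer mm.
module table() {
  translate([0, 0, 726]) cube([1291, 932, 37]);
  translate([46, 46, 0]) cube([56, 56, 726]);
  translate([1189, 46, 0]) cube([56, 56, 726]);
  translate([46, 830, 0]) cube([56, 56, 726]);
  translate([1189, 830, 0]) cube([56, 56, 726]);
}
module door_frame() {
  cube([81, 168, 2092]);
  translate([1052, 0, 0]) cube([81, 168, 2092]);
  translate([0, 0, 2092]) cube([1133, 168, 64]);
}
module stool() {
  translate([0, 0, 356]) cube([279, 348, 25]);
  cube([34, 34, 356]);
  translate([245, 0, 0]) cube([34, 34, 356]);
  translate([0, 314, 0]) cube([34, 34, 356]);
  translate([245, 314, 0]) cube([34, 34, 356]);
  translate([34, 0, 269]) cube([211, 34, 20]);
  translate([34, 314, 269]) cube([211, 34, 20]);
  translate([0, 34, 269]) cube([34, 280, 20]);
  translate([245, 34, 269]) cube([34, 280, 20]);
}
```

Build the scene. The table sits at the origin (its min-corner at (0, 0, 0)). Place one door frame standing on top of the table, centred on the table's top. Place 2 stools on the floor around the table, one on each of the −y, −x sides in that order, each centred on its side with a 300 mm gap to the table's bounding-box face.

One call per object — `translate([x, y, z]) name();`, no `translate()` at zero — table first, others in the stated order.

table();
translate([79, 382, 763]) door_frame();
translate([506, -648, 0]) stool();
translate([-579, 292, 0]) stool();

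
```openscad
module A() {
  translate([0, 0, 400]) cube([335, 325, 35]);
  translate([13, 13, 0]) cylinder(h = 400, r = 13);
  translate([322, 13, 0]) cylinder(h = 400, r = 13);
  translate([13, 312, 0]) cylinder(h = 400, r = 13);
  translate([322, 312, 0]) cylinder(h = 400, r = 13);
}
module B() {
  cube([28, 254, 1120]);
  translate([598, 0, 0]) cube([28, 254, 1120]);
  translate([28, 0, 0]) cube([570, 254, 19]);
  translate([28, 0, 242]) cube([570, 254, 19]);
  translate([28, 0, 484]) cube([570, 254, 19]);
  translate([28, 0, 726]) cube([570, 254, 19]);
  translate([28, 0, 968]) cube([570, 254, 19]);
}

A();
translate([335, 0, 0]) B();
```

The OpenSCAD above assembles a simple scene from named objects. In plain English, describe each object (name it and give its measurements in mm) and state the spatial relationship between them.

A is a four-legged stool. The seat is 335×325 mm, 35 mm thick, top at z = 435 mm. It stands on four round legs, each 26 mm in diameter, from z = 0 to the seat underside, each leg's axis is inset half a diameter from the nearest pair of seat edges (so the leg's bounding box is flush with the corner).

B is a bookshelf 626 mm wide overall, 254 mm deep and 1120 mm tall. The two sides are 28 mm thick vertical panels. 5 horizontal shelves of 19 mm thickness span between the inner faces of the sides; the lowest shelf sits on the floor and shelves are stacked with a clear vertical gap of 223 mm between each pair.

The bookshelf is against the stool's +x side, with their −y faces flush.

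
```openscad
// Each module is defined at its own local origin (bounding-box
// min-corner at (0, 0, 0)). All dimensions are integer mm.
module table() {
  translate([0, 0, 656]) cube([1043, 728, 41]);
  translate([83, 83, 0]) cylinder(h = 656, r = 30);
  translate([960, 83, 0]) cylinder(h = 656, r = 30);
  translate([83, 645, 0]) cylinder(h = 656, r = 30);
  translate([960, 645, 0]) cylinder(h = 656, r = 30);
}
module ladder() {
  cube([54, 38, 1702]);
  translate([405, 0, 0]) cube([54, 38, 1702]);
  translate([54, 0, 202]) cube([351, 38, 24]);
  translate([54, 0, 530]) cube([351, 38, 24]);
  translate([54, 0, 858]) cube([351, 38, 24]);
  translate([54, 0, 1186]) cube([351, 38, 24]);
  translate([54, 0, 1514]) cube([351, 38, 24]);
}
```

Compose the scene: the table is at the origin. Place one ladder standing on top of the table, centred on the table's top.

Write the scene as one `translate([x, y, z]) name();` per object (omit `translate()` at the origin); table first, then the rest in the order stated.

table();
translate([292, 345, 697]) ladder();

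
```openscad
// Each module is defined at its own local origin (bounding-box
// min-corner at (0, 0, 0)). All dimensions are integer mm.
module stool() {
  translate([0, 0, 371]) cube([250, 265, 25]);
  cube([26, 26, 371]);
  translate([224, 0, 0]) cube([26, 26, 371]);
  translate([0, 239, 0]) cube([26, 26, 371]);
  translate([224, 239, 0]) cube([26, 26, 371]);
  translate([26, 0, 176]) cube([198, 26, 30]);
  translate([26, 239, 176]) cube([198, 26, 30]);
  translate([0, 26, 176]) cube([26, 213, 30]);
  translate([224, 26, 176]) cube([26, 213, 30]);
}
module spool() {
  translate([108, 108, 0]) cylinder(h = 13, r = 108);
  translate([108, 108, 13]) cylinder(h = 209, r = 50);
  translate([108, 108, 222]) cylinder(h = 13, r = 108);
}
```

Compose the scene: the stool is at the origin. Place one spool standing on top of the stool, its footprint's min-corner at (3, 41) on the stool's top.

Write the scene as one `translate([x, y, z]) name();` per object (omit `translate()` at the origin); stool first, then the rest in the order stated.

stool();
translate([3, 41, 396]) spool();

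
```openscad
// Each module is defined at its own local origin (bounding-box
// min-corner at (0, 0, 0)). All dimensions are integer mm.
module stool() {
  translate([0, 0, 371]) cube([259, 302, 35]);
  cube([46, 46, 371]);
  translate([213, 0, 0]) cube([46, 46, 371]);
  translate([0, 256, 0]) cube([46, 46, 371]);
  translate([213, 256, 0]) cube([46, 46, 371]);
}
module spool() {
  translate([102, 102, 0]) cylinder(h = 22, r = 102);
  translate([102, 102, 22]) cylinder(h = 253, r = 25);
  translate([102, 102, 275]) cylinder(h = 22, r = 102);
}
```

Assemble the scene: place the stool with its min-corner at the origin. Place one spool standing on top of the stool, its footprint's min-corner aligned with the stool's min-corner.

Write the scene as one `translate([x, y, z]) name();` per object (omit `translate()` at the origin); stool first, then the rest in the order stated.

stool();
translate([0, 0, 406]) spool();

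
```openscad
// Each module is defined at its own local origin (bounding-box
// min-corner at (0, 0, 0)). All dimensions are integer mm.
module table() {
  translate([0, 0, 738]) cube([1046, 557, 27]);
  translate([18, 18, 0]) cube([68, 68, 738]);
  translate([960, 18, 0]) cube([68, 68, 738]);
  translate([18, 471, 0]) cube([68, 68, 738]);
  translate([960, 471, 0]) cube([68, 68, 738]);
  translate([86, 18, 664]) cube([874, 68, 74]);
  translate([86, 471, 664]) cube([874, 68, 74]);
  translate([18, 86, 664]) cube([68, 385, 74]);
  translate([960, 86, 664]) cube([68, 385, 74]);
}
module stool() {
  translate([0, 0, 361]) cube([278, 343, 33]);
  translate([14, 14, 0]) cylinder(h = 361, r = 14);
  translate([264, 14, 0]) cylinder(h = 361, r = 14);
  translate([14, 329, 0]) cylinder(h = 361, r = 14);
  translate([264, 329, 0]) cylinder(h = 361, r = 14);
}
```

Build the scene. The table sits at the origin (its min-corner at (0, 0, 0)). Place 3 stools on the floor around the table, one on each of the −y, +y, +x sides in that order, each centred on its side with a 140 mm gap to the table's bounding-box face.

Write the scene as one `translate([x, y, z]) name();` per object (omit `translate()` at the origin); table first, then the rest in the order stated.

table();
translate([384, -483, 0]) stool();
translate([384, 697, 0]) stool();
translate([1186, 107, 0]) stool();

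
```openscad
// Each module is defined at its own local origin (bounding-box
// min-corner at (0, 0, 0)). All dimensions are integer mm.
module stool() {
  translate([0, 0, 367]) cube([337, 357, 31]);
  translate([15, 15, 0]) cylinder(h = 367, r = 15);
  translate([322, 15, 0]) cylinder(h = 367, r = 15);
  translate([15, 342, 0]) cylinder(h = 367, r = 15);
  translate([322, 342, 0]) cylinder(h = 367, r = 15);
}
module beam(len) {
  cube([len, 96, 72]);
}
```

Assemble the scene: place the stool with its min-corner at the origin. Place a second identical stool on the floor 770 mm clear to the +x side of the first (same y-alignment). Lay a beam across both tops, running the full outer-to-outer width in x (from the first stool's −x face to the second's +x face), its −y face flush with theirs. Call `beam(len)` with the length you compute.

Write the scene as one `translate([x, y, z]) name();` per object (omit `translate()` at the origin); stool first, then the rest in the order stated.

stool();
translate([1107, 0, 0]) stool();
translate([0, 0, 398]) beam(1444);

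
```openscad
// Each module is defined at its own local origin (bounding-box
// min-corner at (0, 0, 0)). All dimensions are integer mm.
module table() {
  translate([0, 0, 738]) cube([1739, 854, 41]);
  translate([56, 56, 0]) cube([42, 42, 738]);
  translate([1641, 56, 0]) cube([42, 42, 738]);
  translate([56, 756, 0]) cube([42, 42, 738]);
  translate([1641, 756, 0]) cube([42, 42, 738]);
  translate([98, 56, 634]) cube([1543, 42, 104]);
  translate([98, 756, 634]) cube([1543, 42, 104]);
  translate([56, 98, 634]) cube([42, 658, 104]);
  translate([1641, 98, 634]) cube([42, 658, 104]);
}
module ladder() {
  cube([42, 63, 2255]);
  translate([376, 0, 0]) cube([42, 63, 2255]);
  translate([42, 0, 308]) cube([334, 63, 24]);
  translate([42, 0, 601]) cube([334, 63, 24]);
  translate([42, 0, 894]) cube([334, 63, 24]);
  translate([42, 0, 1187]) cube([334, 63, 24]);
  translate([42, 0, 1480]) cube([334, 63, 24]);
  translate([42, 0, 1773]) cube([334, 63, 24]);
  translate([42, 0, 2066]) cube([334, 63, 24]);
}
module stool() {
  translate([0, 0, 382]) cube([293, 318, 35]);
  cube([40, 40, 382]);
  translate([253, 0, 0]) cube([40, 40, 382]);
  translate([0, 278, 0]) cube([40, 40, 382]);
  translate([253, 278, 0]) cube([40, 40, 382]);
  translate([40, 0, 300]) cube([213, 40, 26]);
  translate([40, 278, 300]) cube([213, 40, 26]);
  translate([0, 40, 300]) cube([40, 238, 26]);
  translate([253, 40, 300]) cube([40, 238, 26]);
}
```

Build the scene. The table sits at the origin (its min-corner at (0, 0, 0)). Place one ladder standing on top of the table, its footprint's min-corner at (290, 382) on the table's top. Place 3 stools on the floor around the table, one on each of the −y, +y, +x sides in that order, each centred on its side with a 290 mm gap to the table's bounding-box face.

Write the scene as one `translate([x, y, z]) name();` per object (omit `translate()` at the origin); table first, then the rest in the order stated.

table();
translate([290, 382, 779]) ladder();
translate([723, -608, 0]) stool();
translate([723, 1144, 0]) stool();
translate([2029, 268, 0]) stool();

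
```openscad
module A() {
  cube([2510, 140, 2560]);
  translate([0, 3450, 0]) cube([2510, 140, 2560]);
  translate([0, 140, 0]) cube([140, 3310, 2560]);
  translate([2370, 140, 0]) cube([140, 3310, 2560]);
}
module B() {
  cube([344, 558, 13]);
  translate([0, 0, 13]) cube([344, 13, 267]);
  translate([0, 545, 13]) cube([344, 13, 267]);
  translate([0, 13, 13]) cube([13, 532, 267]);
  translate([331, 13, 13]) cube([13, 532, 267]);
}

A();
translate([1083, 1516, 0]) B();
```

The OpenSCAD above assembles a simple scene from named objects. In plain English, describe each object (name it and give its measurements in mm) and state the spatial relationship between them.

A is the wall frame of a small rectangular building: four walls, each 2560 mm tall and 140 mm thick, enclosing a footprint 2510 mm (x) by 3590 mm (y) outside-to-outside, with no floor or roof. The front and back walls (the −y and +y sides) span the full width; the two side walls fit between them.

B is an open storage box with external size 344×558×280 mm and wall thickness 13 mm (the base is also 13 mm thick). The base covers the whole footprint; the four walls stand on the base, with the y-facing walls full-width and the x-facing walls fitting between their inner faces.

The open box sits inside the house frame, centred.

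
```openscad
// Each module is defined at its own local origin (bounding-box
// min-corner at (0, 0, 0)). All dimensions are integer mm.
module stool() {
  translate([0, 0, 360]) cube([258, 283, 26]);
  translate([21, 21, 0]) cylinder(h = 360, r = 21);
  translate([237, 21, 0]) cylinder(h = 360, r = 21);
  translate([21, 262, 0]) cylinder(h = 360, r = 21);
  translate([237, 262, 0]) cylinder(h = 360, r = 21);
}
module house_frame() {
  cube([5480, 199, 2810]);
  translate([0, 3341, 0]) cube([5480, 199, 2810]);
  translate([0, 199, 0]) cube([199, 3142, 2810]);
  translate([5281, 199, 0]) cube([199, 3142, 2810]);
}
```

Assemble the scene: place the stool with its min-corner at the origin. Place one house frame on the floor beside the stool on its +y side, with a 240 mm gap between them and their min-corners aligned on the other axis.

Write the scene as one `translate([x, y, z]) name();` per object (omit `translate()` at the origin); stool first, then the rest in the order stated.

stool();
translate([0, 523, 0]) house_frame();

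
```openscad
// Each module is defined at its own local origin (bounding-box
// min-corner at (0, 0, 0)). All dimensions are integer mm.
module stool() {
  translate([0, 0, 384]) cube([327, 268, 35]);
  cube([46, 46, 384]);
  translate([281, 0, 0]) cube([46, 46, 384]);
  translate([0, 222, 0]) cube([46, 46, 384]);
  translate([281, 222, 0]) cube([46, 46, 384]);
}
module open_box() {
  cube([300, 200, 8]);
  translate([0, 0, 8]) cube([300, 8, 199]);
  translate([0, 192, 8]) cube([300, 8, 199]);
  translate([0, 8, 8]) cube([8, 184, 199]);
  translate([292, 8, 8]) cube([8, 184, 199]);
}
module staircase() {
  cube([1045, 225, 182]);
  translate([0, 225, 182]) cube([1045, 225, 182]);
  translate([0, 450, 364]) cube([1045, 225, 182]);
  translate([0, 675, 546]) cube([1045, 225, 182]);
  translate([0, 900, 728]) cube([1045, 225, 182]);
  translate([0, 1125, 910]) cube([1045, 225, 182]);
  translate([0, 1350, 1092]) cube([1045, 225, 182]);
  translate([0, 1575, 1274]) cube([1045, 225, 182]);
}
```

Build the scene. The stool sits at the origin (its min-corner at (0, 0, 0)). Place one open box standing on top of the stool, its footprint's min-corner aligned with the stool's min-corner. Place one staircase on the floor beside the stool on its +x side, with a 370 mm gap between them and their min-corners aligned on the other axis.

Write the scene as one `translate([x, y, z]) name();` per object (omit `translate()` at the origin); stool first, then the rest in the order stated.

stool();
translate([0, 0, 419]) open_box();
translate([697, 0, 0]) staircase();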